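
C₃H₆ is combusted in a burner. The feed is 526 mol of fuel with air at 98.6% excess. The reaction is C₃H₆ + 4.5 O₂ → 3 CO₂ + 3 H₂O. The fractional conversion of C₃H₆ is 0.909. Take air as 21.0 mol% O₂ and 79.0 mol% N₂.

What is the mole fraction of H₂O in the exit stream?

Stoichiometric O₂ = 4.5 × 526 = 2367 mol; O₂ fed = 2367 × 1.986 = 4701 mol.
N₂ fed = 4701 × 79/21 = 17680 mol.
Fuel reacted = 0.909 × 526 → ξ = 478.1 mol.
Outlet (n = n₀ + ν ξ):
  C₃H₆: 526 − 1(478.1) = 47.87
  O₂: 4701 − 4.5(478.1) = 2549
  N₂: 17680 (inert)
  CO₂: 0 + 3(478.1) = 1434
  H₂O: 0 + 3(478.1) = 1434
Total out = 23150 mol; y_H₂O = 1434 / 23150 = 0.06196.

0.062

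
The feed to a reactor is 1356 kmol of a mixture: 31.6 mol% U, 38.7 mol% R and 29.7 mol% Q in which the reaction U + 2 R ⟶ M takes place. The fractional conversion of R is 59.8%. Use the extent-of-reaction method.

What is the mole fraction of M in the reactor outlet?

R reacted = 0.598 × 524.8 = 313.8 kmol; ν_R = −2, so ξ = 313.8/2 = 156.9 kmol.
Outlet amounts (n = n₀ + ν ξ):
  U: 428.5 − 1(156.9) = 271.6
  R: 524.8 − 2(156.9) = 211
  M: 0 + 1(156.9) = 156.9
  Q: 402.7 (inert)
Total out = 1042 kmol; y_M = 156.9 / 1042 = 0.1506.

0.151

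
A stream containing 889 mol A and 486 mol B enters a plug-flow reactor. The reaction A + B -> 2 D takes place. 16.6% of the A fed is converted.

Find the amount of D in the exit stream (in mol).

295 mol

A reacted = 0.166 × 889 = 147.6 mol; ν_A = −1, so ξ = 147.6/1 = 147.6 mol.
Outlet amounts (n = n₀ + ν ξ):
  A: 889 − 1(147.6) = 741.4
  B: 486 − 1(147.6) = 338.4
  D: 0 + 2(147.6) = 295.1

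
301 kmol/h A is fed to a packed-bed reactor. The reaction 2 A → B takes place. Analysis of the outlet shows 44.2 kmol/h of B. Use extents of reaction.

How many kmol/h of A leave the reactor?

For B: n = n₀ + 1ξ → 44.2 = 0 + 1ξ, giving ξ = 44.2 kmol/h.
Outlet amounts (n = n₀ + ν ξ):
  A: 301 − 2(44.2) = 212.6
  B: 0 + 1(44.2) = 44.2

213 kmol/h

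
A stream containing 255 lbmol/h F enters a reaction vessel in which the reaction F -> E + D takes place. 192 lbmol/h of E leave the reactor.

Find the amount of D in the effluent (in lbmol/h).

For E: n = n₀ + 1ξ → 192 = 0 + 1ξ, giving ξ = 192 lbmol/h.
Outlet amounts (n = n₀ + ν ξ):
  F: 255 − 1(192) = 63
  E: 0 + 1(192) = 192
  D: 0 + 1(192) = 192

192 lbmol/h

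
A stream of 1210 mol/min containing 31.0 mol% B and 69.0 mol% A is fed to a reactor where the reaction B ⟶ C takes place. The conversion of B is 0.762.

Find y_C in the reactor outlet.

B reacted = 0.762 × 375.1 = 285.8 mol/min; ν_B = −1, so ξ = 285.8/1 = 285.8 mol/min.
Outlet amounts (n = n₀ + ν ξ):
  B: 375.1 − 1(285.8) = 89.27
  C: 0 + 1(285.8) = 285.8
  A: 834.9 (inert)
Total out = 1210 mol/min; y_C = 285.8 / 1210 = 0.2362.

0.236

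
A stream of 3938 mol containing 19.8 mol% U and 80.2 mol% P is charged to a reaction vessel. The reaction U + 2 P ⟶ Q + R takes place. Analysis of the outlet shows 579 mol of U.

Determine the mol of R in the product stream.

For U: n = n₀ − 1ξ → 579 = 779.7 − 1ξ, giving ξ = 200.7 mol.
Outlet amounts (n = n₀ + ν ξ):
  U: 779.7 − 1(200.7) = 579
  P: 3158 − 2(200.7) = 2757
  Q: 0 + 1(200.7) = 200.7
  R: 0 + 1(200.7) = 200.7

201 mol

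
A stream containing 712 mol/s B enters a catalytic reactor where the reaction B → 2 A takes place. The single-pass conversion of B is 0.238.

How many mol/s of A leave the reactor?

339 mol/s

B reacted = 0.238 × 712 = 169.5 mol/s; ν_B = −1, so ξ = 169.5/1 = 169.5 mol/s.
Outlet amounts (n = n₀ + ν ξ):
  B: 712 − 1(169.5) = 542.5
  A: 0 + 2(169.5) = 338.9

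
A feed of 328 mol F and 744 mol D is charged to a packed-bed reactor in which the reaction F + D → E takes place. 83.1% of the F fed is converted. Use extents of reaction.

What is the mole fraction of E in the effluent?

0.341

F reacted = 0.831 × 328 = 272.6 mol; ν_F = −1, so ξ = 272.6/1 = 272.6 mol.
Outlet amounts (n = n₀ + ν ξ):
  F: 328 − 1(272.6) = 55.43
  D: 744 − 1(272.6) = 471.4
  E: 0 + 1(272.6) = 272.6
Total out = 799.4 mol; y_E = 272.6 / 799.4 = 0.341.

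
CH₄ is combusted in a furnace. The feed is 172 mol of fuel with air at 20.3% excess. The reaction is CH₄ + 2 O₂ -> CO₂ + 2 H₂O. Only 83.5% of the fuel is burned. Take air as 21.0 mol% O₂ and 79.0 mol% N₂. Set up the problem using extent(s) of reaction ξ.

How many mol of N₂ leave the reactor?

Stoichiometric O₂ = 2 × 172 = 344 mol; O₂ fed = 344 × 1.203 = 413.8 mol.
N₂ fed = 413.8 × 79/21 = 1557 mol.
Fuel reacted = 0.835 × 172 → ξ = 143.6 mol.
Outlet (n = n₀ + ν ξ):
  CH₄: 172 − 1(143.6) = 28.38
  O₂: 413.8 − 2(143.6) = 126.6
  N₂: 1557 (inert)
  CO₂: 0 + 1(143.6) = 143.6
  H₂O: 0 + 2(143.6) = 287.2

1560 mol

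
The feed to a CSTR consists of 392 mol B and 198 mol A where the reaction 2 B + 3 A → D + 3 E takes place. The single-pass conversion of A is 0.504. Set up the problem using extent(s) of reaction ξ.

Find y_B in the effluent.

0.585

A reacted = 0.504 × 198 = 99.79 mol; ν_A = −3, so ξ = 99.79/3 = 33.26 mol.
Outlet amounts (n = n₀ + ν ξ):
  B: 392 − 2(33.26) = 325.5
  A: 198 − 3(33.26) = 98.21
  D: 0 + 1(33.26) = 33.26
  E: 0 + 3(33.26) = 99.79
Total out = 556.7 mol; y_B = 325.5 / 556.7 = 0.5846.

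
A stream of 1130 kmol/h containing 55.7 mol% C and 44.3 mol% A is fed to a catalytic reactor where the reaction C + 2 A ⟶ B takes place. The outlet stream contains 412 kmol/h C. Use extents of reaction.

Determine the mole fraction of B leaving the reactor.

For C: n = n₀ − 1ξ → 412 = 629.4 − 1ξ, giving ξ = 217.4 kmol/h.
Outlet amounts (n = n₀ + ν ξ):
  C: 629.4 − 1(217.4) = 412
  A: 500.6 − 2(217.4) = 65.77
  B: 0 + 1(217.4) = 217.4
Total out = 695.2 kmol/h; y_B = 217.4 / 695.2 = 0.3127.

0.313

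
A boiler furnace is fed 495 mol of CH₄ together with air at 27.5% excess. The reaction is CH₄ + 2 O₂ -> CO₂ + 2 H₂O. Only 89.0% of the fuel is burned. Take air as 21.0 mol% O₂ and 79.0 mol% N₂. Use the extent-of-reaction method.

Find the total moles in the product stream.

Stoichiometric O₂ = 2 × 495 = 990 mol; O₂ fed = 990 × 1.275 = 1262 mol.
N₂ fed = 1262 × 79/21 = 4748 mol.
Fuel reacted = 0.89 × 495 → ξ = 440.6 mol.
Outlet (n = n₀ + ν ξ):
  CH₄: 495 − 1(440.6) = 54.45
  O₂: 1262 − 2(440.6) = 381.1
  N₂: 4748 (inert)
  CO₂: 0 + 1(440.6) = 440.6
  H₂O: 0 + 2(440.6) = 881.1
Total out = 54.45 + 381.1 + 4748 + 440.6 + 881.1 = 6506 mol.

6510 mol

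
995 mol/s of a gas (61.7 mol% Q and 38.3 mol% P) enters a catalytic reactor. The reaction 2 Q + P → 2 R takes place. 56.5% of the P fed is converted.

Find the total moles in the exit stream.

780 mol/s

P reacted = 0.565 × 381.1 = 215.3 mol/s; ν_P = −1, so ξ = 215.3/1 = 215.3 mol/s.
Outlet amounts (n = n₀ + ν ξ):
  Q: 613.9 − 2(215.3) = 183.3
  P: 381.1 − 1(215.3) = 165.8
  R: 0 + 2(215.3) = 430.6
Total out = 183.3 + 165.8 + 430.6 = 779.7 mol/s.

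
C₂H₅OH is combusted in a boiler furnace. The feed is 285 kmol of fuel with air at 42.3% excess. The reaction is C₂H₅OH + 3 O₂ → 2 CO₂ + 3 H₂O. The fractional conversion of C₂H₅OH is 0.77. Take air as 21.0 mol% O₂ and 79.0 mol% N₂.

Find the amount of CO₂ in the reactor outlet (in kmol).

Stoichiometric O₂ = 3 × 285 = 855 kmol; O₂ fed = 855 × 1.423 = 1217 kmol.
N₂ fed = 1217 × 79/21 = 4577 kmol.
Fuel reacted = 0.77 × 285 → ξ = 219.5 kmol.
Outlet (n = n₀ + ν ξ):
  C₂H₅OH: 285 − 1(219.5) = 65.55
  O₂: 1217 − 3(219.5) = 558.3
  N₂: 4577 (inert)
  CO₂: 0 + 2(219.5) = 438.9
  H₂O: 0 + 3(219.5) = 658.4

439 kmol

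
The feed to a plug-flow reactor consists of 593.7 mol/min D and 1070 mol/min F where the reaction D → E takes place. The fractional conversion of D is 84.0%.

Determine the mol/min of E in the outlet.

499 mol/min

D reacted = 0.84 × 593.7 = 498.7 mol/min; ν_D = −1, so ξ = 498.7/1 = 498.7 mol/min.
Outlet amounts (n = n₀ + ν ξ):
  D: 593.7 − 1(498.7) = 94.99
  E: 0 + 1(498.7) = 498.7
  F: 1070 (inert)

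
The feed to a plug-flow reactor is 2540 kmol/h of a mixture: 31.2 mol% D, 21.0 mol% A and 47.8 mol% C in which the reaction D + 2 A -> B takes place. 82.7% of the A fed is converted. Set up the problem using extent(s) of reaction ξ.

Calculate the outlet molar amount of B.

A reacted = 0.827 × 533.4 = 441.1 kmol/h; ν_A = −2, so ξ = 441.1/2 = 220.6 kmol/h.
Outlet amounts (n = n₀ + ν ξ):
  D: 792.5 − 1(220.6) = 571.9
  A: 533.4 − 2(220.6) = 92.28
  B: 0 + 1(220.6) = 220.6
  C: 1214 (inert)

221 kmol/h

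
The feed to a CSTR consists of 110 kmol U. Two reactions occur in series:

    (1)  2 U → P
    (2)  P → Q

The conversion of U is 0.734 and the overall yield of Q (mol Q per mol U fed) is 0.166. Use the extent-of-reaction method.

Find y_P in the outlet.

Conversion of U: U consumed = 2ξ₁ = 0.734 × 110 → ξ₁ = 40.37 kmol.
Yield of Q: 1ξ₂ / 110 = 0.166 → ξ₂ = 18.26 kmol.
Outlet amounts (n = n₀ + Σ ν·ξ):
  U: 110 − 2(40.37) = 29.26
  P: 0 + 1(40.37) − 1(18.26) = 22.11
  Q: 0 + 1(18.26) = 18.26
Total out = 69.63 kmol; y_P = 22.11 / 69.63 = 0.3175.

0.318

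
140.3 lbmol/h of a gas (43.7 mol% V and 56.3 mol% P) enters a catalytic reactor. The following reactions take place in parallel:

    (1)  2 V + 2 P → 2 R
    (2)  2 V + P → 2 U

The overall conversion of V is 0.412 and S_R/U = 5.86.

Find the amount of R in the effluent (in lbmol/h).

21.6 lbmol/h

Conversion of V: V consumed = 0.412 × 61.31 = 25.26 lbmol/h = 2ξ₁ + 2ξ₂.
Selectivity: 2ξ₁ / (2ξ₂) = 5.86 → ξ₁ = 5.86 ξ₂.
Substitute: (2·5.86 + 2) ξ₂ = 25.26 → ξ₂ = 1.841 lbmol/h, ξ₁ = 10.79 lbmol/h.
Outlet amounts (n = n₀ + Σ ν·ξ):
  V: 61.31 − 2(10.79) − 2(1.841) = 36.05
  P: 78.99 − 2(10.79) − 1(1.841) = 55.57
  R: 0 + 2(10.79) = 21.58
  U: 0 + 2(1.841) = 3.682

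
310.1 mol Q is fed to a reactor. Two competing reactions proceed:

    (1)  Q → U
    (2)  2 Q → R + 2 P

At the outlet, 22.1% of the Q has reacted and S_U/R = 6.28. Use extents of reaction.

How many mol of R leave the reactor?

8.28 mol

Conversion of Q: Q consumed = 0.221 × 310.1 = 68.53 mol = 1ξ₁ + 2ξ₂.
Selectivity: 1ξ₁ / (1ξ₂) = 6.28 → ξ₁ = 6.28 ξ₂.
Substitute: (1·6.28 + 2) ξ₂ = 68.53 → ξ₂ = 8.277 mol, ξ₁ = 51.98 mol.
Outlet amounts (n = n₀ + Σ ν·ξ):
  Q: 310.1 − 1(51.98) − 2(8.277) = 241.6
  U: 0 + 1(51.98) = 51.98
  R: 0 + 1(8.277) = 8.277
  P: 0 + 2(8.277) = 16.55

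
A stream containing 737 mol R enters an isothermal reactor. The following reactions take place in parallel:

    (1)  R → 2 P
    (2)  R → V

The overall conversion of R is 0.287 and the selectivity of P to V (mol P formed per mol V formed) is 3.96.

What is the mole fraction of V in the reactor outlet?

Conversion of R: R consumed = 0.287 × 737 = 211.5 mol = 1ξ₁ + 1ξ₂.
Selectivity: 2ξ₁ / (1ξ₂) = 3.96 → ξ₁ = 1.98 ξ₂.
Substitute: (1·1.98 + 1) ξ₂ = 211.5 → ξ₂ = 70.98 mol, ξ₁ = 140.5 mol.
Outlet amounts (n = n₀ + Σ ν·ξ):
  R: 737 − 1(140.5) − 1(70.98) = 525.5
  P: 0 + 2(140.5) = 281.1
  V: 0 + 1(70.98) = 70.98
Total out = 877.5 mol; y_V = 70.98 / 877.5 = 0.08088.

0.0809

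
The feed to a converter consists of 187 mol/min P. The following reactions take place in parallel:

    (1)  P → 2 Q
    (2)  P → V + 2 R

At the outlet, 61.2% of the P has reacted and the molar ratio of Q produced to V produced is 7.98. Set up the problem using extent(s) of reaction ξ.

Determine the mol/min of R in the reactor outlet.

Conversion of P: P consumed = 0.612 × 187 = 114.4 mol/min = 1ξ₁ + 1ξ₂.
Selectivity: 2ξ₁ / (1ξ₂) = 7.98 → ξ₁ = 3.99 ξ₂.
Substitute: (1·3.99 + 1) ξ₂ = 114.4 → ξ₂ = 22.93 mol/min, ξ₁ = 91.51 mol/min.
Outlet amounts (n = n₀ + Σ ν·ξ):
  P: 187 − 1(91.51) − 1(22.93) = 72.56
  Q: 0 + 2(91.51) = 183
  V: 0 + 1(22.93) = 22.93
  R: 0 + 2(22.93) = 45.87

45.9 mol/min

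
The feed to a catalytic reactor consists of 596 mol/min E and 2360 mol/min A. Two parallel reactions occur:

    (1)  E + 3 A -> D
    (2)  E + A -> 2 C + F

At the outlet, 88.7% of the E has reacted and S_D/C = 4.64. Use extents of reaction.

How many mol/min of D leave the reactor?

477 mol/min

Conversion of E: E consumed = 0.887 × 596 = 528.7 mol/min = 1ξ₁ + 1ξ₂.
Selectivity: 1ξ₁ / (2ξ₂) = 4.64 → ξ₁ = 9.28 ξ₂.
Substitute: (1·9.28 + 1) ξ₂ = 528.7 → ξ₂ = 51.43 mol/min, ξ₁ = 477.2 mol/min.
Outlet amounts (n = n₀ + Σ ν·ξ):
  E: 596 − 1(477.2) − 1(51.43) = 67.35
  A: 2360 − 3(477.2) − 1(51.43) = 876.9
  D: 0 + 1(477.2) = 477.2
  C: 0 + 2(51.43) = 102.9
  F: 0 + 1(51.43) = 51.43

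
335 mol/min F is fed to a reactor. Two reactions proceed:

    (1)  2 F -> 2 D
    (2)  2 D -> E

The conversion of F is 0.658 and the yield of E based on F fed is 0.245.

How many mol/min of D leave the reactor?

56.3 mol/min

Conversion of F: F consumed = 2ξ₁ = 0.658 × 335 → ξ₁ = 110.2 mol/min.
Yield of E: 1ξ₂ / 335 = 0.245 → ξ₂ = 82.08 mol/min.
Outlet amounts (n = n₀ + Σ ν·ξ):
  F: 335 − 2(110.2) = 114.6
  D: 0 + 2(110.2) − 2(82.08) = 56.28
  E: 0 + 1(82.08) = 82.08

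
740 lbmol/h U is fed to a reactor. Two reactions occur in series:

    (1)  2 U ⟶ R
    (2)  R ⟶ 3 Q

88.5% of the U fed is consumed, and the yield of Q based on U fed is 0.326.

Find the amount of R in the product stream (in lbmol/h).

247 lbmol/h

Conversion of U: U consumed = 2ξ₁ = 0.885 × 740 → ξ₁ = 327.4 lbmol/h.
Yield of Q: 3ξ₂ / 740 = 0.326 → ξ₂ = 80.41 lbmol/h.
Outlet amounts (n = n₀ + Σ ν·ξ):
  U: 740 − 2(327.4) = 85.1
  R: 0 + 1(327.4) − 1(80.41) = 247
  Q: 0 + 3(80.41) = 241.2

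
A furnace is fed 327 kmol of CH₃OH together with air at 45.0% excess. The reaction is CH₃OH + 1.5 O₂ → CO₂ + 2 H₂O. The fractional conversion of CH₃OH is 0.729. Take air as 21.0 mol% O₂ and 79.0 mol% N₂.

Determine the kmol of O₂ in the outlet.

354 kmol

Stoichiometric O₂ = 1.5 × 327 = 490.5 kmol; O₂ fed = 490.5 × 1.450 = 711.2 kmol.
N₂ fed = 711.2 × 79/21 = 2676 kmol.
Fuel reacted = 0.729 × 327 → ξ = 238.4 kmol.
Outlet (n = n₀ + ν ξ):
  CH₃OH: 327 − 1(238.4) = 88.62
  O₂: 711.2 − 1.5(238.4) = 353.7
  N₂: 2676 (inert)
  CO₂: 0 + 1(238.4) = 238.4
  H₂O: 0 + 2(238.4) = 476.8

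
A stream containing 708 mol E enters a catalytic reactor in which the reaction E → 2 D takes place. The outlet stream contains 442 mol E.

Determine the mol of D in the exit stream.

For E: n = n₀ − 1ξ → 442 = 708 − 1ξ, giving ξ = 266 mol.
Outlet amounts (n = n₀ + ν ξ):
  E: 708 − 1(266) = 442
  D: 0 + 2(266) = 532

532 mol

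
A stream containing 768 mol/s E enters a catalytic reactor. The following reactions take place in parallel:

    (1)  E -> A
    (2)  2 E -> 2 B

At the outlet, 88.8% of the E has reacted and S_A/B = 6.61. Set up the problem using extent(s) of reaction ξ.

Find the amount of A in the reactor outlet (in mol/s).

592 mol/s

Conversion of E: E consumed = 0.888 × 768 = 682 mol/s = 1ξ₁ + 2ξ₂.
Selectivity: 1ξ₁ / (2ξ₂) = 6.61 → ξ₁ = 13.22 ξ₂.
Substitute: (1·13.22 + 2) ξ₂ = 682 → ξ₂ = 44.81 mol/s, ξ₁ = 592.4 mol/s.
Outlet amounts (n = n₀ + Σ ν·ξ):
  E: 768 − 1(592.4) − 2(44.81) = 86.02
  A: 0 + 1(592.4) = 592.4
  B: 0 + 2(44.81) = 89.62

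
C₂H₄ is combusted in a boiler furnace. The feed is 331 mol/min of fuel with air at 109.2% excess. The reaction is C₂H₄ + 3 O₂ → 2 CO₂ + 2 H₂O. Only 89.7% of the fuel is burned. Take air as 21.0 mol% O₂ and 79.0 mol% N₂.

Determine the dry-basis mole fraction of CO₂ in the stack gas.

0.0617

Stoichiometric O₂ = 3 × 331 = 993 mol/min; O₂ fed = 993 × 2.092 = 2077 mol/min.
N₂ fed = 2077 × 79/21 = 7815 mol/min.
Fuel reacted = 0.897 × 331 → ξ = 296.9 mol/min.
Outlet (n = n₀ + ν ξ):
  C₂H₄: 331 − 1(296.9) = 34.09
  O₂: 2077 − 3(296.9) = 1187
  N₂: 7815 (inert)
  CO₂: 0 + 2(296.9) = 593.8
  H₂O: 0 + 2(296.9) = 593.8
Dry total = 9629 mol/min; y_CO₂ (dry) = 593.8 / 9629 = 0.06167.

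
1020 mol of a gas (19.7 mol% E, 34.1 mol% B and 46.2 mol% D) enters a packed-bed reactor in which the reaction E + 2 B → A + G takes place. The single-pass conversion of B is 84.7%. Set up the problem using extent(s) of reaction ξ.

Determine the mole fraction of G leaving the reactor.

0.169

B reacted = 0.847 × 347.8 = 294.6 mol; ν_B = −2, so ξ = 294.6/2 = 147.3 mol.
Outlet amounts (n = n₀ + ν ξ):
  E: 200.9 − 1(147.3) = 53.64
  B: 347.8 − 2(147.3) = 53.22
  A: 0 + 1(147.3) = 147.3
  G: 0 + 1(147.3) = 147.3
  D: 471.2 (inert)
Total out = 872.7 mol; y_G = 147.3 / 872.7 = 0.1688.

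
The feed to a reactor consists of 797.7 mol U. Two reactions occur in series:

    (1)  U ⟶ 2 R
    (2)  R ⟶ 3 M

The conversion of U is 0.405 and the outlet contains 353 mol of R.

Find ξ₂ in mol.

ξ₂ = 293 mol

Conversion of U: U consumed = 1ξ₁ = 0.405 × 797.7 → ξ₁ = 323.1 mol.
R balance: n_R = 0 + 2ξ₁ − 1ξ₂ = 353 → ξ₂ = (2·323.1 − 353)/1 = 293.1 mol.
Outlet amounts (n = n₀ + Σ ν·ξ):
  U: 797.7 − 1(323.1) = 474.6
  R: 0 + 2(323.1) − 1(293.1) = 353
  M: 0 + 3(293.1) = 879.4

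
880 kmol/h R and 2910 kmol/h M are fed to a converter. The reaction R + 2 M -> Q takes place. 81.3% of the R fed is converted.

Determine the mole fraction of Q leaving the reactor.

0.303

R reacted = 0.813 × 880 = 715.4 kmol/h; ν_R = −1, so ξ = 715.4/1 = 715.4 kmol/h.
Outlet amounts (n = n₀ + ν ξ):
  R: 880 − 1(715.4) = 164.6
  M: 2910 − 2(715.4) = 1479
  Q: 0 + 1(715.4) = 715.4
Total out = 2359 kmol/h; y_Q = 715.4 / 2359 = 0.3033.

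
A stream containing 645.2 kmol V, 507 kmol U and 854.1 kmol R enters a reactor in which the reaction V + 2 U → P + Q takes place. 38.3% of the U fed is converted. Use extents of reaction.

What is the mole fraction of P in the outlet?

0.0509

U reacted = 0.383 × 507 = 194.2 kmol; ν_U = −2, so ξ = 194.2/2 = 97.09 kmol.
Outlet amounts (n = n₀ + ν ξ):
  V: 645.2 − 1(97.09) = 548.1
  U: 507 − 2(97.09) = 312.8
  P: 0 + 1(97.09) = 97.09
  Q: 0 + 1(97.09) = 97.09
  R: 854.1 (inert)
Total out = 1909 kmol; y_P = 97.09 / 1909 = 0.05085.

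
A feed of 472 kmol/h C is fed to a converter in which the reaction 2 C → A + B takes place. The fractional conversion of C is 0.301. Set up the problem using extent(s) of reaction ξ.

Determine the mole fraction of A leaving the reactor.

C reacted = 0.301 × 472 = 142.1 kmol/h; ν_C = −2, so ξ = 142.1/2 = 71.04 kmol/h.
Outlet amounts (n = n₀ + ν ξ):
  C: 472 − 2(71.04) = 329.9
  A: 0 + 1(71.04) = 71.04
  B: 0 + 1(71.04) = 71.04
Total out = 472 kmol/h; y_A = 71.04 / 472 = 0.1505.

0.15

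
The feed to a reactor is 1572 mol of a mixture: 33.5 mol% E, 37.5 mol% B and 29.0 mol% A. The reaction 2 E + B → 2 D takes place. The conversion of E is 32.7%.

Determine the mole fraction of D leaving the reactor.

E reacted = 0.327 × 526.6 = 172.2 mol; ν_E = −2, so ξ = 172.2/2 = 86.1 mol.
Outlet amounts (n = n₀ + ν ξ):
  E: 526.6 − 2(86.1) = 354.4
  B: 589.5 − 1(86.1) = 503.4
  D: 0 + 2(86.1) = 172.2
  A: 455.9 (inert)
Total out = 1486 mol; y_D = 172.2 / 1486 = 0.1159.

0.116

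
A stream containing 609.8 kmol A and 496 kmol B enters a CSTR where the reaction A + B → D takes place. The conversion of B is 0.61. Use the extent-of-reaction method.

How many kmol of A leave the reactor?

307 kmol

B reacted = 0.61 × 496 = 302.6 kmol; ν_B = −1, so ξ = 302.6/1 = 302.6 kmol.
Outlet amounts (n = n₀ + ν ξ):
  A: 609.8 − 1(302.6) = 307.2
  B: 496 − 1(302.6) = 193.4
  D: 0 + 1(302.6) = 302.6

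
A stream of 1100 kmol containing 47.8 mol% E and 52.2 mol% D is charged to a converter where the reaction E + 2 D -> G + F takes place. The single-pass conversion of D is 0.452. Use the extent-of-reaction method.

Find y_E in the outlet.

0.408

D reacted = 0.452 × 574.2 = 259.5 kmol; ν_D = −2, so ξ = 259.5/2 = 129.8 kmol.
Outlet amounts (n = n₀ + ν ξ):
  E: 525.8 − 1(129.8) = 396
  D: 574.2 − 2(129.8) = 314.7
  G: 0 + 1(129.8) = 129.8
  F: 0 + 1(129.8) = 129.8
Total out = 970.2 kmol; y_E = 396 / 970.2 = 0.4082.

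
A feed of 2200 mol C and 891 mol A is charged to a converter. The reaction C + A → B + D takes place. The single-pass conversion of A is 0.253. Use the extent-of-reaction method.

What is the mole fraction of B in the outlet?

0.0729

A reacted = 0.253 × 891 = 225.4 mol; ν_A = −1, so ξ = 225.4/1 = 225.4 mol.
Outlet amounts (n = n₀ + ν ξ):
  C: 2200 − 1(225.4) = 1975
  A: 891 − 1(225.4) = 665.6
  B: 0 + 1(225.4) = 225.4
  D: 0 + 1(225.4) = 225.4
Total out = 3091 mol; y_B = 225.4 / 3091 = 0.07293.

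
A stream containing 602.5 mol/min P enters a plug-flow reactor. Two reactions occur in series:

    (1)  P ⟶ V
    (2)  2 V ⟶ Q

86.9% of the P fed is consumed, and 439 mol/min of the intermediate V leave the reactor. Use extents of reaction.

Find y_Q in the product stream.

Conversion of P: P consumed = 1ξ₁ = 0.869 × 602.5 → ξ₁ = 523.6 mol/min.
V balance: n_V = 0 + 1ξ₁ − 2ξ₂ = 439 → ξ₂ = (1·523.6 − 439)/2 = 42.29 mol/min.
Outlet amounts (n = n₀ + Σ ν·ξ):
  P: 602.5 − 1(523.6) = 78.93
  V: 0 + 1(523.6) − 2(42.29) = 439
  Q: 0 + 1(42.29) = 42.29
Total out = 560.2 mol/min; y_Q = 42.29 / 560.2 = 0.07548.

0.0755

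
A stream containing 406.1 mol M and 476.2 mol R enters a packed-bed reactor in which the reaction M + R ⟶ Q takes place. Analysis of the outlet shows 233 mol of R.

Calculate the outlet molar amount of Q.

243 mol

For R: n = n₀ − 1ξ → 233 = 476.2 − 1ξ, giving ξ = 243.2 mol.
Outlet amounts (n = n₀ + ν ξ):
  M: 406.1 − 1(243.2) = 162.9
  R: 476.2 − 1(243.2) = 233
  Q: 0 + 1(243.2) = 243.2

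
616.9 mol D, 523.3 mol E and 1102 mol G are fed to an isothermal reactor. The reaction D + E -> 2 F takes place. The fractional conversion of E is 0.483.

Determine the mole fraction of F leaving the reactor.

0.225

E reacted = 0.483 × 523.3 = 252.8 mol; ν_E = −1, so ξ = 252.8/1 = 252.8 mol.
Outlet amounts (n = n₀ + ν ξ):
  D: 616.9 − 1(252.8) = 364.1
  E: 523.3 − 1(252.8) = 270.5
  F: 0 + 2(252.8) = 505.5
  G: 1102 (inert)
Total out = 2242 mol; y_F = 505.5 / 2242 = 0.2255.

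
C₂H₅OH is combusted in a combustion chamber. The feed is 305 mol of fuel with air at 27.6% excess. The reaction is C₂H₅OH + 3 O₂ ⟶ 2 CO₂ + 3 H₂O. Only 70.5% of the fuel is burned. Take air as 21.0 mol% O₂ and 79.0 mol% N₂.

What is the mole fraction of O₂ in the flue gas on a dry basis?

0.0961

Stoichiometric O₂ = 3 × 305 = 915 mol; O₂ fed = 915 × 1.276 = 1168 mol.
N₂ fed = 1168 × 79/21 = 4392 mol.
Fuel reacted = 0.705 × 305 → ξ = 215 mol.
Outlet (n = n₀ + ν ξ):
  C₂H₅OH: 305 − 1(215) = 89.98
  O₂: 1168 − 3(215) = 522.5
  N₂: 4392 (inert)
  CO₂: 0 + 2(215) = 430
  H₂O: 0 + 3(215) = 645.1
Dry total = 5435 mol; y_O₂ (dry) = 522.5 / 5435 = 0.09614.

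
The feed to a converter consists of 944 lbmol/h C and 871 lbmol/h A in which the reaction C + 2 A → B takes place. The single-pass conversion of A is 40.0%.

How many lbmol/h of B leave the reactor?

A reacted = 0.4 × 871 = 348.4 lbmol/h; ν_A = −2, so ξ = 348.4/2 = 174.2 lbmol/h.
Outlet amounts (n = n₀ + ν ξ):
  C: 944 − 1(174.2) = 769.8
  A: 871 − 2(174.2) = 522.6
  B: 0 + 1(174.2) = 174.2

174 lbmol/h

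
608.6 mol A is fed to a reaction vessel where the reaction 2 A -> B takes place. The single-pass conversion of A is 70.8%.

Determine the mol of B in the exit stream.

A reacted = 0.708 × 608.6 = 430.9 mol; ν_A = −2, so ξ = 430.9/2 = 215.4 mol.
Outlet amounts (n = n₀ + ν ξ):
  A: 608.6 − 2(215.4) = 177.7
  B: 0 + 1(215.4) = 215.4

215 mol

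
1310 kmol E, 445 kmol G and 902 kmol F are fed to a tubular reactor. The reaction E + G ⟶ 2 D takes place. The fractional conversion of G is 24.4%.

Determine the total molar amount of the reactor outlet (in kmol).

G reacted = 0.244 × 445 = 108.6 kmol; ν_G = −1, so ξ = 108.6/1 = 108.6 kmol.
Outlet amounts (n = n₀ + ν ξ):
  E: 1310 − 1(108.6) = 1201
  G: 445 − 1(108.6) = 336.4
  D: 0 + 2(108.6) = 217.2
  F: 902 (inert)
Total out = 1201 + 336.4 + 217.2 + 902 = 2657 kmol.

2660 kmol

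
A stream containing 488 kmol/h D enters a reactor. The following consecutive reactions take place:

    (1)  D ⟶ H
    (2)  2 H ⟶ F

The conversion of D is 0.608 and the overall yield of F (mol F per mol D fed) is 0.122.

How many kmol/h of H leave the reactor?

Conversion of D: D consumed = 1ξ₁ = 0.608 × 488 → ξ₁ = 296.7 kmol/h.
Yield of F: 1ξ₂ / 488 = 0.122 → ξ₂ = 59.54 kmol/h.
Outlet amounts (n = n₀ + Σ ν·ξ):
  D: 488 − 1(296.7) = 191.3
  H: 0 + 1(296.7) − 2(59.54) = 177.6
  F: 0 + 1(59.54) = 59.54

178 kmol/h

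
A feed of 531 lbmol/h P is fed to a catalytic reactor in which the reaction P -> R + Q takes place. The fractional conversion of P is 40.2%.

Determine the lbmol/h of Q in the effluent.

213 lbmol/h

P reacted = 0.402 × 531 = 213.5 lbmol/h; ν_P = −1, so ξ = 213.5/1 = 213.5 lbmol/h.
Outlet amounts (n = n₀ + ν ξ):
  P: 531 − 1(213.5) = 317.5
  R: 0 + 1(213.5) = 213.5
  Q: 0 + 1(213.5) = 213.5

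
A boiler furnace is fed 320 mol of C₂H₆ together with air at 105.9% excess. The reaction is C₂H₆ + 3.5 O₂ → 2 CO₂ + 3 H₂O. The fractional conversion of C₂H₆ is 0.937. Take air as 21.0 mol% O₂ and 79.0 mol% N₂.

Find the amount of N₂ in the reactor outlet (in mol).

8680 mol

Stoichiometric O₂ = 3.5 × 320 = 1120 mol; O₂ fed = 1120 × 2.059 = 2306 mol.
N₂ fed = 2306 × 79/21 = 8675 mol.
Fuel reacted = 0.937 × 320 → ξ = 299.8 mol.
Outlet (n = n₀ + ν ξ):
  C₂H₆: 320 − 1(299.8) = 20.16
  O₂: 2306 − 3.5(299.8) = 1257
  N₂: 8675 (inert)
  CO₂: 0 + 2(299.8) = 599.7
  H₂O: 0 + 3(299.8) = 899.5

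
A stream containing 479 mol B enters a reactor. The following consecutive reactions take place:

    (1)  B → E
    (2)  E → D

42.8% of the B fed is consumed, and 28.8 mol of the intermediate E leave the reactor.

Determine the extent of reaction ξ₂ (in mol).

Conversion of B: B consumed = 1ξ₁ = 0.428 × 479 → ξ₁ = 205 mol.
E balance: n_E = 0 + 1ξ₁ − 1ξ₂ = 28.8 → ξ₂ = (1·205 − 28.8)/1 = 176.2 mol.
Outlet amounts (n = n₀ + Σ ν·ξ):
  B: 479 − 1(205) = 274
  E: 0 + 1(205) − 1(176.2) = 28.8
  D: 0 + 1(176.2) = 176.2

ξ₂ = 176 mol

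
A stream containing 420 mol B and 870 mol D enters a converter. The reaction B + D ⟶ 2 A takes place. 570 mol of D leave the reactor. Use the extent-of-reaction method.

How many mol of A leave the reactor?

600 mol

For D: n = n₀ − 1ξ → 570 = 870 − 1ξ, giving ξ = 300 mol.
Outlet amounts (n = n₀ + ν ξ):
  B: 420 − 1(300) = 120
  D: 870 − 1(300) = 570
  A: 0 + 2(300) = 600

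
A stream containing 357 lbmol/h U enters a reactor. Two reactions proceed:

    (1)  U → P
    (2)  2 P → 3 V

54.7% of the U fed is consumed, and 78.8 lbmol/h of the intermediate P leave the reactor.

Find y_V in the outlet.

0.421

Conversion of U: U consumed = 1ξ₁ = 0.547 × 357 → ξ₁ = 195.3 lbmol/h.
P balance: n_P = 0 + 1ξ₁ − 2ξ₂ = 78.8 → ξ₂ = (1·195.3 − 78.8)/2 = 58.24 lbmol/h.
Outlet amounts (n = n₀ + Σ ν·ξ):
  U: 357 − 1(195.3) = 161.7
  P: 0 + 1(195.3) − 2(58.24) = 78.8
  V: 0 + 3(58.24) = 174.7
Total out = 415.2 lbmol/h; y_V = 174.7 / 415.2 = 0.4208.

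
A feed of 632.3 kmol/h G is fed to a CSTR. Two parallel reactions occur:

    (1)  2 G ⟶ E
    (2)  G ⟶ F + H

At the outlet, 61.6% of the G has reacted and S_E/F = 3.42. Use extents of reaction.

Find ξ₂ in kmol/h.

ξ₂ = 49.7 kmol/h

Conversion of G: G consumed = 0.616 × 632.3 = 389.5 kmol/h = 2ξ₁ + 1ξ₂.
Selectivity: 1ξ₁ / (1ξ₂) = 3.42 → ξ₁ = 3.42 ξ₂.
Substitute: (2·3.42 + 1) ξ₂ = 389.5 → ξ₂ = 49.68 kmol/h, ξ₁ = 169.9 kmol/h.
Outlet amounts (n = n₀ + Σ ν·ξ):
  G: 632.3 − 2(169.9) − 1(49.68) = 242.8
  E: 0 + 1(169.9) = 169.9
  F: 0 + 1(49.68) = 49.68
  H: 0 + 1(49.68) = 49.68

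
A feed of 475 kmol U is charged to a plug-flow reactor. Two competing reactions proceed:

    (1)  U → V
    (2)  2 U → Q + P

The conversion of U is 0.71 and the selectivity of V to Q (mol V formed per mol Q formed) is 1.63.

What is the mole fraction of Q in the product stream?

Conversion of U: U consumed = 0.71 × 475 = 337.2 kmol = 1ξ₁ + 2ξ₂.
Selectivity: 1ξ₁ / (1ξ₂) = 1.63 → ξ₁ = 1.63 ξ₂.
Substitute: (1·1.63 + 2) ξ₂ = 337.2 → ξ₂ = 92.91 kmol, ξ₁ = 151.4 kmol.
Outlet amounts (n = n₀ + Σ ν·ξ):
  U: 475 − 1(151.4) − 2(92.91) = 137.8
  V: 0 + 1(151.4) = 151.4
  Q: 0 + 1(92.91) = 92.91
  P: 0 + 1(92.91) = 92.91
Total out = 475 kmol; y_Q = 92.91 / 475 = 0.1956.

0.196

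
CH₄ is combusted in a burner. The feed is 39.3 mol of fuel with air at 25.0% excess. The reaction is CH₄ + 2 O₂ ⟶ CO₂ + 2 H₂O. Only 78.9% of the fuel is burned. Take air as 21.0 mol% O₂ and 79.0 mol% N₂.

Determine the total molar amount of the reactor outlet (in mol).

507 mol

Stoichiometric O₂ = 2 × 39.3 = 78.6 mol; O₂ fed = 78.6 × 1.250 = 98.25 mol.
N₂ fed = 98.25 × 79/21 = 369.6 mol.
Fuel reacted = 0.789 × 39.3 → ξ = 31.01 mol.
Outlet (n = n₀ + ν ξ):
  CH₄: 39.3 − 1(31.01) = 8.292
  O₂: 98.25 − 2(31.01) = 36.23
  N₂: 369.6 (inert)
  CO₂: 0 + 1(31.01) = 31.01
  H₂O: 0 + 2(31.01) = 62.02
Total out = 8.292 + 36.23 + 369.6 + 31.01 + 62.02 = 507.2 mol.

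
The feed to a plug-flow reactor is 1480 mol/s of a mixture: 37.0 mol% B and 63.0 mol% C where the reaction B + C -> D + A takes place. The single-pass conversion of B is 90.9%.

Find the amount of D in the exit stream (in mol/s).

B reacted = 0.909 × 547.6 = 497.8 mol/s; ν_B = −1, so ξ = 497.8/1 = 497.8 mol/s.
Outlet amounts (n = n₀ + ν ξ):
  B: 547.6 − 1(497.8) = 49.83
  C: 932.4 − 1(497.8) = 434.6
  D: 0 + 1(497.8) = 497.8
  A: 0 + 1(497.8) = 497.8

498 mol/s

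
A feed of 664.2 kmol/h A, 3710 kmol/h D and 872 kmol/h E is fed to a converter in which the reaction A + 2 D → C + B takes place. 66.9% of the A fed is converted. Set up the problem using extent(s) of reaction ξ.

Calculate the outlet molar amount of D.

A reacted = 0.669 × 664.2 = 444.3 kmol/h; ν_A = −1, so ξ = 444.3/1 = 444.3 kmol/h.
Outlet amounts (n = n₀ + ν ξ):
  A: 664.2 − 1(444.3) = 219.9
  D: 3710 − 2(444.3) = 2821
  C: 0 + 1(444.3) = 444.3
  B: 0 + 1(444.3) = 444.3
  E: 872 (inert)

2820 kmol/h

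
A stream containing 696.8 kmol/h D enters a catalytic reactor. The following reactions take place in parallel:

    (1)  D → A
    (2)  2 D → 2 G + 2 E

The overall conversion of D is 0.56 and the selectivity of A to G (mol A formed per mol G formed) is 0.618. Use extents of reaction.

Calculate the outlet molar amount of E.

241 kmol/h

Conversion of D: D consumed = 0.56 × 696.8 = 390.2 kmol/h = 1ξ₁ + 2ξ₂.
Selectivity: 1ξ₁ / (2ξ₂) = 0.618 → ξ₁ = 1.236 ξ₂.
Substitute: (1·1.236 + 2) ξ₂ = 390.2 → ξ₂ = 120.6 kmol/h, ξ₁ = 149 kmol/h.
Outlet amounts (n = n₀ + Σ ν·ξ):
  D: 696.8 − 1(149) − 2(120.6) = 306.6
  A: 0 + 1(149) = 149
  G: 0 + 2(120.6) = 241.2
  E: 0 + 2(120.6) = 241.2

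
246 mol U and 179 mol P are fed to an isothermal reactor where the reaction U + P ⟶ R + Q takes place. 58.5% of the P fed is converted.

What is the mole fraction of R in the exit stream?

0.246

P reacted = 0.585 × 179 = 104.7 mol; ν_P = −1, so ξ = 104.7/1 = 104.7 mol.
Outlet amounts (n = n₀ + ν ξ):
  U: 246 − 1(104.7) = 141.3
  P: 179 − 1(104.7) = 74.29
  R: 0 + 1(104.7) = 104.7
  Q: 0 + 1(104.7) = 104.7
Total out = 425 mol; y_R = 104.7 / 425 = 0.2464.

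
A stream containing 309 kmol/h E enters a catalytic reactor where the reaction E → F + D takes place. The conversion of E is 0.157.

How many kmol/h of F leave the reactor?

E reacted = 0.157 × 309 = 48.51 kmol/h; ν_E = −1, so ξ = 48.51/1 = 48.51 kmol/h.
Outlet amounts (n = n₀ + ν ξ):
  E: 309 − 1(48.51) = 260.5
  F: 0 + 1(48.51) = 48.51
  D: 0 + 1(48.51) = 48.51

48.5 kmol/h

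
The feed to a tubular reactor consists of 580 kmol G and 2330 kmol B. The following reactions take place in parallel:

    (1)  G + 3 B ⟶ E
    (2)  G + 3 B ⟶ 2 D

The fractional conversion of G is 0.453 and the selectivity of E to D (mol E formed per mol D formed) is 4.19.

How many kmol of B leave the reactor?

1540 kmol

Conversion of G: G consumed = 0.453 × 580 = 262.7 kmol = 1ξ₁ + 1ξ₂.
Selectivity: 1ξ₁ / (2ξ₂) = 4.19 → ξ₁ = 8.38 ξ₂.
Substitute: (1·8.38 + 1) ξ₂ = 262.7 → ξ₂ = 28.01 kmol, ξ₁ = 234.7 kmol.
Outlet amounts (n = n₀ + Σ ν·ξ):
  G: 580 − 1(234.7) − 1(28.01) = 317.3
  B: 2330 − 3(234.7) − 3(28.01) = 1542
  E: 0 + 1(234.7) = 234.7
  D: 0 + 2(28.01) = 56.02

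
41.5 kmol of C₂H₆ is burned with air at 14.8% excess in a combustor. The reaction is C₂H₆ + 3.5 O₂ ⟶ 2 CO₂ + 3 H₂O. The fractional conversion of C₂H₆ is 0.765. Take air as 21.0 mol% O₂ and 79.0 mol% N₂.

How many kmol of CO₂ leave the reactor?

63.5 kmol

Stoichiometric O₂ = 3.5 × 41.5 = 145.2 kmol; O₂ fed = 145.2 × 1.148 = 166.7 kmol.
N₂ fed = 166.7 × 79/21 = 627.3 kmol.
Fuel reacted = 0.765 × 41.5 → ξ = 31.75 kmol.
Outlet (n = n₀ + ν ξ):
  C₂H₆: 41.5 − 1(31.75) = 9.752
  O₂: 166.7 − 3.5(31.75) = 55.63
  N₂: 627.3 (inert)
  CO₂: 0 + 2(31.75) = 63.5
  H₂O: 0 + 3(31.75) = 95.24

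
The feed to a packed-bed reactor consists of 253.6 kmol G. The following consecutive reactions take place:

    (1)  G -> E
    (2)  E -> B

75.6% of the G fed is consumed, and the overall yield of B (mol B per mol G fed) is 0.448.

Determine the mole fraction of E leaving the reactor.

Conversion of G: G consumed = 1ξ₁ = 0.756 × 253.6 → ξ₁ = 191.7 kmol.
Yield of B: 1ξ₂ / 253.6 = 0.448 → ξ₂ = 113.6 kmol.
Outlet amounts (n = n₀ + Σ ν·ξ):
  G: 253.6 − 1(191.7) = 61.88
  E: 0 + 1(191.7) − 1(113.6) = 78.11
  B: 0 + 1(113.6) = 113.6
Total out = 253.6 kmol; y_E = 78.11 / 253.6 = 0.308.

0.308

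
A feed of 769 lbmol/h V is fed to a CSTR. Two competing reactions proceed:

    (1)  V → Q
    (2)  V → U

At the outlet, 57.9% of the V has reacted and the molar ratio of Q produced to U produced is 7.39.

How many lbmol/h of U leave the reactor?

Conversion of V: V consumed = 0.579 × 769 = 445.3 lbmol/h = 1ξ₁ + 1ξ₂.
Selectivity: 1ξ₁ / (1ξ₂) = 7.39 → ξ₁ = 7.39 ξ₂.
Substitute: (1·7.39 + 1) ξ₂ = 445.3 → ξ₂ = 53.07 lbmol/h, ξ₁ = 392.2 lbmol/h.
Outlet amounts (n = n₀ + Σ ν·ξ):
  V: 769 − 1(392.2) − 1(53.07) = 323.7
  Q: 0 + 1(392.2) = 392.2
  U: 0 + 1(53.07) = 53.07

53.1 lbmol/h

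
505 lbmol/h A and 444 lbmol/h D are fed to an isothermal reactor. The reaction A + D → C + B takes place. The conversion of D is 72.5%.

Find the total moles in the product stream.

949 lbmol/h

D reacted = 0.725 × 444 = 321.9 lbmol/h; ν_D = −1, so ξ = 321.9/1 = 321.9 lbmol/h.
Outlet amounts (n = n₀ + ν ξ):
  A: 505 − 1(321.9) = 183.1
  D: 444 − 1(321.9) = 122.1
  C: 0 + 1(321.9) = 321.9
  B: 0 + 1(321.9) = 321.9
Total out = 183.1 + 122.1 + 321.9 + 321.9 = 949 lbmol/h.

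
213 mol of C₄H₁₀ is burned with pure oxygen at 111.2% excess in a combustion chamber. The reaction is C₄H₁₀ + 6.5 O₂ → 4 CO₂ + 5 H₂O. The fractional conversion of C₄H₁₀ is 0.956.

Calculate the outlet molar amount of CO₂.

Stoichiometric O₂ = 6.5 × 213 = 1384 mol; O₂ fed = 1384 × 2.112 = 2924 mol.
Fuel reacted = 0.956 × 213 → ξ = 203.6 mol.
Outlet (n = n₀ + ν ξ):
  C₄H₁₀: 213 − 1(203.6) = 9.372
  O₂: 2924 − 6.5(203.6) = 1600
  CO₂: 0 + 4(203.6) = 814.5
  H₂O: 0 + 5(203.6) = 1018

815 mol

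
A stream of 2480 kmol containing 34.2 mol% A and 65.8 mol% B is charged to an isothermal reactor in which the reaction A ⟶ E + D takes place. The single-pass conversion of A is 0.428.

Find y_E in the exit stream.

0.128

A reacted = 0.428 × 848.2 = 363 kmol; ν_A = −1, so ξ = 363/1 = 363 kmol.
Outlet amounts (n = n₀ + ν ξ):
  A: 848.2 − 1(363) = 485.1
  E: 0 + 1(363) = 363
  D: 0 + 1(363) = 363
  B: 1632 (inert)
Total out = 2843 kmol; y_E = 363 / 2843 = 0.1277.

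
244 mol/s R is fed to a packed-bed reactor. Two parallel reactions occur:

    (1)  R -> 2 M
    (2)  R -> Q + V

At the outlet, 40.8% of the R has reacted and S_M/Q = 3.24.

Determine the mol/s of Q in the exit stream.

38 mol/s

Conversion of R: R consumed = 0.408 × 244 = 99.55 mol/s = 1ξ₁ + 1ξ₂.
Selectivity: 2ξ₁ / (1ξ₂) = 3.24 → ξ₁ = 1.62 ξ₂.
Substitute: (1·1.62 + 1) ξ₂ = 99.55 → ξ₂ = 38 mol/s, ξ₁ = 61.56 mol/s.
Outlet amounts (n = n₀ + Σ ν·ξ):
  R: 244 − 1(61.56) − 1(38) = 144.4
  M: 0 + 2(61.56) = 123.1
  Q: 0 + 1(38) = 38
  V: 0 + 1(38) = 38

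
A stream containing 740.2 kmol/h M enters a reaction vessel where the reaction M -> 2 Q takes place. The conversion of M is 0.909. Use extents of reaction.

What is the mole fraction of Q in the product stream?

0.952

M reacted = 0.909 × 740.2 = 672.8 kmol/h; ν_M = −1, so ξ = 672.8/1 = 672.8 kmol/h.
Outlet amounts (n = n₀ + ν ξ):
  M: 740.2 − 1(672.8) = 67.36
  Q: 0 + 2(672.8) = 1346
Total out = 1413 kmol/h; y_Q = 1346 / 1413 = 0.9523.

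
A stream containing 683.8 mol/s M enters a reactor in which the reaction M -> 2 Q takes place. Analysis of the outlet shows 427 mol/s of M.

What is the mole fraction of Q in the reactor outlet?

0.546

For M: n = n₀ − 1ξ → 427 = 683.8 − 1ξ, giving ξ = 256.8 mol/s.
Outlet amounts (n = n₀ + ν ξ):
  M: 683.8 − 1(256.8) = 427
  Q: 0 + 2(256.8) = 513.6
Total out = 940.6 mol/s; y_Q = 513.6 / 940.6 = 0.546.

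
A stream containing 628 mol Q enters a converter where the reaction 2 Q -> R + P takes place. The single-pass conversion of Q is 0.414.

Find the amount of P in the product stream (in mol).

130 mol

Q reacted = 0.414 × 628 = 260 mol; ν_Q = −2, so ξ = 260/2 = 130 mol.
Outlet amounts (n = n₀ + ν ξ):
  Q: 628 − 2(130) = 368
  R: 0 + 1(130) = 130
  P: 0 + 1(130) = 130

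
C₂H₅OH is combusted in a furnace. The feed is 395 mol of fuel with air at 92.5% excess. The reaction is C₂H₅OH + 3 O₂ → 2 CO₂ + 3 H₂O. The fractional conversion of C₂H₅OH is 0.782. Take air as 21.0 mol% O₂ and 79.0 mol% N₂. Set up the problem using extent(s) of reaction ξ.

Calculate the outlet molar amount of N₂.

8580 mol

Stoichiometric O₂ = 3 × 395 = 1185 mol; O₂ fed = 1185 × 1.925 = 2281 mol.
N₂ fed = 2281 × 79/21 = 8581 mol.
Fuel reacted = 0.782 × 395 → ξ = 308.9 mol.
Outlet (n = n₀ + ν ξ):
  C₂H₅OH: 395 − 1(308.9) = 86.11
  O₂: 2281 − 3(308.9) = 1354
  N₂: 8581 (inert)
  CO₂: 0 + 2(308.9) = 617.8
  H₂O: 0 + 3(308.9) = 926.7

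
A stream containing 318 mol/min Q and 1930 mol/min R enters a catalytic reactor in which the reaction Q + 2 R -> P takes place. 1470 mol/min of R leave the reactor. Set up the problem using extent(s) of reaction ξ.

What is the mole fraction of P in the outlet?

For R: n = n₀ − 2ξ → 1470 = 1930 − 2ξ, giving ξ = 230 mol/min.
Outlet amounts (n = n₀ + ν ξ):
  Q: 318 − 1(230) = 88
  R: 1930 − 2(230) = 1470
  P: 0 + 1(230) = 230
Total out = 1788 mol/min; y_P = 230 / 1788 = 0.1286.

0.129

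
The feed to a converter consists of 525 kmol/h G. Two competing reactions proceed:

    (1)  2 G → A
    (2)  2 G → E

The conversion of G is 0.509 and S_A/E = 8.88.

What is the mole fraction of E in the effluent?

0.0346

Conversion of G: G consumed = 0.509 × 525 = 267.2 kmol/h = 2ξ₁ + 2ξ₂.
Selectivity: 1ξ₁ / (1ξ₂) = 8.88 → ξ₁ = 8.88 ξ₂.
Substitute: (2·8.88 + 2) ξ₂ = 267.2 → ξ₂ = 13.52 kmol/h, ξ₁ = 120.1 kmol/h.
Outlet amounts (n = n₀ + Σ ν·ξ):
  G: 525 − 2(120.1) − 2(13.52) = 257.8
  A: 0 + 1(120.1) = 120.1
  E: 0 + 1(13.52) = 13.52
Total out = 391.4 kmol/h; y_E = 13.52 / 391.4 = 0.03455.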